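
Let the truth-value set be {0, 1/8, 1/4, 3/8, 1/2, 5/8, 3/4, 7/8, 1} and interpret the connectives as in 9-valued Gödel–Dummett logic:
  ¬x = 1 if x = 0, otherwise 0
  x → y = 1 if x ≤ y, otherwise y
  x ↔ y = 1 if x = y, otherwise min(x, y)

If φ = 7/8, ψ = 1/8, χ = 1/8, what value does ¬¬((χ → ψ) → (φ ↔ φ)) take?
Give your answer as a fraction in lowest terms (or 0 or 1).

χ → ψ = 1/8 → 1/8 = 1
φ ↔ φ = 7/8 ↔ 7/8 = 1
(χ → ψ) → (φ ↔ φ) = 1 → 1 = 1
¬((χ → ψ) → (φ ↔ φ)) = ¬1 = 0
¬¬((χ → ψ) → (φ ↔ φ)) = ¬0 = 1

1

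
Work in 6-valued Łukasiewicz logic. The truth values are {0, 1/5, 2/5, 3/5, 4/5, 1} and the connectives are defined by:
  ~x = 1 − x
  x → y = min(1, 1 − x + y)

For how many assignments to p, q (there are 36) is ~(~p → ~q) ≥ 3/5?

6

value 1: 1 assignment (counts)
value 4/5: 2 assignments (counts)
value 3/5: 3 assignments (counts)
value 2/5: 4 assignments
value 1/5: 5 assignments
value 0: 21 assignments
So 6 of the 36 assignments meet the threshold.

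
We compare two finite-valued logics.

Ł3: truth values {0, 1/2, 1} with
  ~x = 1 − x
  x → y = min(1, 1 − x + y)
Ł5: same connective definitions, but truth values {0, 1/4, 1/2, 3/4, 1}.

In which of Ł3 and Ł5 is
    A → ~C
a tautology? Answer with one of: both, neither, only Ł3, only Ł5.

neither

In Ł3: at A = 1/2, C = 1 the value is 1/2 — not a tautology.
In Ł5: at A = 1/4, C = 1 the value is 3/4 — not a tautology.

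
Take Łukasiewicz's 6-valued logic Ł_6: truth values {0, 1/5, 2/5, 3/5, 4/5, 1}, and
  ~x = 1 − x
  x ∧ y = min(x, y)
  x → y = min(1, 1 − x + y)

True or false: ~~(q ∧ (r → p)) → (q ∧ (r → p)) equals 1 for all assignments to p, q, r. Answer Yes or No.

At p = 0, q = 4/5, r = 1, for instance:
r → p = 1 → 0 = 0
q ∧ (r → p) = 4/5 ∧ 0 = 0
~(q ∧ (r → p)) = ~0 = 1
~~(q ∧ (r → p)) = ~1 = 0
~~(q ∧ (r → p)) → (q ∧ (r → p)) = 0 → 0 = 1
and checking the remaining 215 assignments likewise gives ≥ 1 in every case.

Yes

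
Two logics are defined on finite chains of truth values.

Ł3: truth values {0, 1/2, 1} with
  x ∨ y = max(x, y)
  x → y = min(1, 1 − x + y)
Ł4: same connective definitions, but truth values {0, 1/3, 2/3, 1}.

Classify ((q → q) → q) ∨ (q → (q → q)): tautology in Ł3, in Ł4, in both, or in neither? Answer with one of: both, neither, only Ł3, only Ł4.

In Ł3: every assignment gives 1 — tautology.
In Ł4: every assignment gives 1 — tautology.

both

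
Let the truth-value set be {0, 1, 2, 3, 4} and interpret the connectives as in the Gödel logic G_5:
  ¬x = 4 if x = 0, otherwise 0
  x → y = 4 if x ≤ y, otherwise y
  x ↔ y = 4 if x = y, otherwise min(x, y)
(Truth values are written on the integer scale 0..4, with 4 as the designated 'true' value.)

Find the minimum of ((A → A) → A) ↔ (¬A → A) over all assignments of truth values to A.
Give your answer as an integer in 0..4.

1

Take A = 1:
A → A = 1 → 1 = 4
(A → A) → A = 4 → 1 = 1
¬A = ¬1 = 0
¬A → A = 0 → 1 = 4
((A → A) → A) ↔ (¬A → A) = 1 ↔ 4 = 1
No assignment yields a value below 1, so this is the minimum.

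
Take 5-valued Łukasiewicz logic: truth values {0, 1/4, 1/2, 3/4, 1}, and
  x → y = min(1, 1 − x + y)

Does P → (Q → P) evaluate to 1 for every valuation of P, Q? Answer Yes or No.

At P = 1/4, Q = 3/4, for instance:
Q → P = 3/4 → 1/4 = 1/2
P → (Q → P) = 1/4 → 1/2 = 1
and checking the remaining 24 assignments likewise gives ≥ 1 in every case.

Yes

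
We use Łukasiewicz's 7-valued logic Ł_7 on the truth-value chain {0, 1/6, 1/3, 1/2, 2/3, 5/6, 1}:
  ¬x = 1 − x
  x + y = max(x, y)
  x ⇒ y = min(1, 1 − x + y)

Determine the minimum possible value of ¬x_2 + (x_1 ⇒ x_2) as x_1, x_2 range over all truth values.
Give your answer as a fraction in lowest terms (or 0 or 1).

1/2

Take x_1 = 1, x_2 = 1/2:
¬x_2 = ¬1/2 = 1/2
x_1 ⇒ x_2 = 1 ⇒ 1/2 = 1/2
¬x_2 + (x_1 ⇒ x_2) = 1/2 + 1/2 = 1/2
No assignment yields a value below 1/2, so this is the minimum.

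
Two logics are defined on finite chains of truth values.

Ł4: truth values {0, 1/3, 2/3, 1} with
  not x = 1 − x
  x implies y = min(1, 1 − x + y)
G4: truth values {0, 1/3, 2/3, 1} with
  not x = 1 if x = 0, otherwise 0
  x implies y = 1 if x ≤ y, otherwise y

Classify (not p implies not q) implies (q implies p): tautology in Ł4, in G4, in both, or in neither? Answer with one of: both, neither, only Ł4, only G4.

only Ł4

In Ł4: every assignment gives 1 — tautology.
In G4: at p = 1/3, q = 2/3 the value is 1/3 — not a tautology.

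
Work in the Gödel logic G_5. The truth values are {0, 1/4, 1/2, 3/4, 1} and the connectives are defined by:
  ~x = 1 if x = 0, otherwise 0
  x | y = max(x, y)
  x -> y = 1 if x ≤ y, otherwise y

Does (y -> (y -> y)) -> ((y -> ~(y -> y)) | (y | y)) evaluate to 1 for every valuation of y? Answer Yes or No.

Counterexample: take y = 1/4.
y -> y = 1/4 -> 1/4 = 1
y -> (y -> y) = 1/4 -> 1 = 1
y -> y = 1/4 -> 1/4 = 1
~(y -> y) = ~1 = 0
y -> ~(y -> y) = 1/4 -> 0 = 0
y | y = 1/4 | 1/4 = 1/4
(y -> ~(y -> y)) | (y | y) = 0 | 1/4 = 1/4
(y -> (y -> y)) -> ((y -> ~(y -> y)) | (y | y)) = 1 -> 1/4 = 1/4
This gives 1/4 ≠ 1.

No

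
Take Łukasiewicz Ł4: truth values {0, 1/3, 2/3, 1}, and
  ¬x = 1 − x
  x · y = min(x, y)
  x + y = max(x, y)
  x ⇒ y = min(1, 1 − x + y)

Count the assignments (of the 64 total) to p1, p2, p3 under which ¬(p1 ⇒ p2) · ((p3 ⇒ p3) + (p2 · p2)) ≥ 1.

value 1: 4 assignments (counts)
value 2/3: 8 assignments
value 1/3: 12 assignments
value 0: 40 assignments
So 4 of the 64 assignments meet the threshold.

4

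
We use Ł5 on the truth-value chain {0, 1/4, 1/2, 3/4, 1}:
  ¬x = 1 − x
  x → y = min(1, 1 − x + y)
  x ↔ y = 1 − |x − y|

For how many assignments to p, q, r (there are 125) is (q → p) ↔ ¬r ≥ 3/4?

59

value 1: 25 assignments (counts)
value 3/4: 34 assignments (counts)
value 1/2: 28 assignments
value 1/4: 22 assignments
value 0: 16 assignments
So 59 of the 125 assignments meet the threshold.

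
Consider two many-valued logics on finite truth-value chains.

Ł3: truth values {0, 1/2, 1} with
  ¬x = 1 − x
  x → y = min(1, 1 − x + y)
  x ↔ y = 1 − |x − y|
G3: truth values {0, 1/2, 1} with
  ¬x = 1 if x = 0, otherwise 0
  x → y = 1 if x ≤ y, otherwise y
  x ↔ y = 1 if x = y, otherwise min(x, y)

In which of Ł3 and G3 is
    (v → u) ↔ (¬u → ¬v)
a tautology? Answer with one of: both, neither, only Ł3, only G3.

only Ł3

In Ł3: every assignment gives 1 — tautology.
In G3: at u = 1/2, v = 1 the value is 1/2 — not a tautology.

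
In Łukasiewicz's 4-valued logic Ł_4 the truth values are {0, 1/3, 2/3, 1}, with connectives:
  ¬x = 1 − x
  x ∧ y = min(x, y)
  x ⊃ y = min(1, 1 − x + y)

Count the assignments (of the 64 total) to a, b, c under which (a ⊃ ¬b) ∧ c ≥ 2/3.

26

value 1: 10 assignments (counts)
value 2/3: 16 assignments (counts)
value 1/3: 19 assignments
value 0: 19 assignments
So 26 of the 64 assignments meet the threshold.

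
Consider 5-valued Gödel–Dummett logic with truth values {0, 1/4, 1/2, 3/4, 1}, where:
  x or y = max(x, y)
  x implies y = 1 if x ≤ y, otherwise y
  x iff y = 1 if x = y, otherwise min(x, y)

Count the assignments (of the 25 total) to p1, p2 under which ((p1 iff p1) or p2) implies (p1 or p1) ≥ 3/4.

value 1: 5 assignments (counts)
value 3/4: 5 assignments (counts)
value 1/2: 5 assignments
value 1/4: 5 assignments
value 0: 5 assignments
So 10 of the 25 assignments meet the threshold.

10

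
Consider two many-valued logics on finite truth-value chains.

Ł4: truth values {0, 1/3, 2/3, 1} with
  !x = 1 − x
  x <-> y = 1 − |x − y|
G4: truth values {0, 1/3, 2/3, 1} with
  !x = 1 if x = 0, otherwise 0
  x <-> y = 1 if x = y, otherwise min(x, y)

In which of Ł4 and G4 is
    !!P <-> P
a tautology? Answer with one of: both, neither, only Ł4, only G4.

In Ł4: every assignment gives 1 — tautology.
In G4: at P = 1/3 the value is 1/3 — not a tautology.

only Ł4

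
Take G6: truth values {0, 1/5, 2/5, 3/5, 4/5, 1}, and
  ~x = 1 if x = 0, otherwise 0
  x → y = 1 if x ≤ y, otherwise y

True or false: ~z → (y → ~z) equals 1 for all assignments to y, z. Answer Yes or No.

Yes

At y = 1/5, z = 1, for instance:
~z = ~1 = 0
y → ~z = 1/5 → 0 = 0
~z → (y → ~z) = 0 → 0 = 1
and checking the remaining 35 assignments likewise gives ≥ 1 in every case.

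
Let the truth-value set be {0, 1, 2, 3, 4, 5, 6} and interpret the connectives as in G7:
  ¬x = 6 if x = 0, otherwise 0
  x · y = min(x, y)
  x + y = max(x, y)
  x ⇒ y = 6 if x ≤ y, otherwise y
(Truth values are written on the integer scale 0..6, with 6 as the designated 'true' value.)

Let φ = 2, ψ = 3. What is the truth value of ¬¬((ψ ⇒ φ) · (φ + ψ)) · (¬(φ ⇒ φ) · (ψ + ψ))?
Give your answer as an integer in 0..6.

ψ ⇒ φ = 3 ⇒ 2 = 2
φ + ψ = 2 + 3 = 3
(ψ ⇒ φ) · (φ + ψ) = 2 · 3 = 2
¬((ψ ⇒ φ) · (φ + ψ)) = ¬2 = 0
¬¬((ψ ⇒ φ) · (φ + ψ)) = ¬0 = 6
φ ⇒ φ = 2 ⇒ 2 = 6
¬(φ ⇒ φ) = ¬6 = 0
ψ + ψ = 3 + 3 = 3
¬(φ ⇒ φ) · (ψ + ψ) = 0 · 3 = 0
¬¬((ψ ⇒ φ) · (φ + ψ)) · (¬(φ ⇒ φ) · (ψ + ψ)) = 6 · 0 = 0

0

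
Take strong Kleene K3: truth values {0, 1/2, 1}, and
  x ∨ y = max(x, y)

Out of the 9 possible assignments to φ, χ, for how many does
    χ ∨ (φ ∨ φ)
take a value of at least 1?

5

φ = 0, χ = 0 ↦ 0  <
φ = 0, χ = 1/2 ↦ 1/2  <
φ = 0, χ = 1 ↦ 1  ≥
φ = 1/2, χ = 0 ↦ 1/2  <
φ = 1/2, χ = 1/2 ↦ 1/2  <
φ = 1/2, χ = 1 ↦ 1  ≥
φ = 1, χ = 0 ↦ 1  ≥
φ = 1, χ = 1/2 ↦ 1  ≥
φ = 1, χ = 1 ↦ 1  ≥
So 5 of the 9 assignments meet the threshold.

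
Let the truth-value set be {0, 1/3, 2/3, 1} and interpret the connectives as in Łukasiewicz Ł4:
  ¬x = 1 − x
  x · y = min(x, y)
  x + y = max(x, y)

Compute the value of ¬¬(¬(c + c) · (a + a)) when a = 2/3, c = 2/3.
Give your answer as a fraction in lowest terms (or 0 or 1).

1/3

c + c = 2/3 + 2/3 = 2/3
¬(c + c) = ¬2/3 = 1/3
a + a = 2/3 + 2/3 = 2/3
¬(c + c) · (a + a) = 1/3 · 2/3 = 1/3
¬(¬(c + c) · (a + a)) = ¬1/3 = 2/3
¬¬(¬(c + c) · (a + a)) = ¬2/3 = 1/3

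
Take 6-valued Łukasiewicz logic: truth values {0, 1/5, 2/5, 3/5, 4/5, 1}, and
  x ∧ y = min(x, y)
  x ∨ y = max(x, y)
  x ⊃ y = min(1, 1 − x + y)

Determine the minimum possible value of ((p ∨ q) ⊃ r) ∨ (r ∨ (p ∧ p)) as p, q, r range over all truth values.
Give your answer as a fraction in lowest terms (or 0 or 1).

0

Take p = 0, q = 1, r = 0:
p ∨ q = 0 ∨ 1 = 1
(p ∨ q) ⊃ r = 1 ⊃ 0 = 0
p ∧ p = 0 ∧ 0 = 0
r ∨ (p ∧ p) = 0 ∨ 0 = 0
((p ∨ q) ⊃ r) ∨ (r ∨ (p ∧ p)) = 0 ∨ 0 = 0
No assignment yields a value below 0, so this is the minimum.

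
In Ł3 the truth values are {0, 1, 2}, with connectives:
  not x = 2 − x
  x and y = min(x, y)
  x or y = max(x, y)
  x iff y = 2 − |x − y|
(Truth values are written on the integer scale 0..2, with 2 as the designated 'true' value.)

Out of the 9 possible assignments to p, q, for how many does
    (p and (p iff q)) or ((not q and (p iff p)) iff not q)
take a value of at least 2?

9

p = 0, q = 0 ↦ 2  ≥
p = 0, q = 1 ↦ 2  ≥
p = 0, q = 2 ↦ 2  ≥
p = 1, q = 0 ↦ 2  ≥
p = 1, q = 1 ↦ 2  ≥
p = 1, q = 2 ↦ 2  ≥
p = 2, q = 0 ↦ 2  ≥
p = 2, q = 1 ↦ 2  ≥
p = 2, q = 2 ↦ 2  ≥
So 9 of the 9 assignments meet the threshold.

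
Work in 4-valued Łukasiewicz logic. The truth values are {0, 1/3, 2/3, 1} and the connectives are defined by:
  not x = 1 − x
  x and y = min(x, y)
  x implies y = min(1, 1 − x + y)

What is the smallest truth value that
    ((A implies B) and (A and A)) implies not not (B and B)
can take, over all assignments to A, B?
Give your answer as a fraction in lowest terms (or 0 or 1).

2/3

Take A = 1/3, B = 0:
A implies B = 1/3 implies 0 = 2/3
A and A = 1/3 and 1/3 = 1/3
(A implies B) and (A and A) = 2/3 and 1/3 = 1/3
B and B = 0 and 0 = 0
not (B and B) = not 0 = 1
not not (B and B) = not 1 = 0
((A implies B) and (A and A)) implies not not (B and B) = 1/3 implies 0 = 2/3
No assignment yields a value below 2/3, so this is the minimum.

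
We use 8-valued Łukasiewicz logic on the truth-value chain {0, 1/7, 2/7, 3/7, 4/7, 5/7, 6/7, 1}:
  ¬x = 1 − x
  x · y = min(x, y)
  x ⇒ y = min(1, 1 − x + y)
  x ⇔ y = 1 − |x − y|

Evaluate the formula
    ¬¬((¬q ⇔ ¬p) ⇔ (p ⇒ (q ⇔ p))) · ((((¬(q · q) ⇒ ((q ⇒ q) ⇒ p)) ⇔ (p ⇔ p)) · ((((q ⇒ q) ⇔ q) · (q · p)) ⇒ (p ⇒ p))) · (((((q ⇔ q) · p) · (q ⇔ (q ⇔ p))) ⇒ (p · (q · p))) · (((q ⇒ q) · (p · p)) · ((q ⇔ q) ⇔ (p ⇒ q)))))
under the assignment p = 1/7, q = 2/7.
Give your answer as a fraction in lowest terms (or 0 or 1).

1/7

¬q = ¬2/7 = 5/7
¬p = ¬1/7 = 6/7
¬q ⇔ ¬p = 5/7 ⇔ 6/7 = 6/7
q ⇔ p = 2/7 ⇔ 1/7 = 6/7
p ⇒ (q ⇔ p) = 1/7 ⇒ 6/7 = 1
(¬q ⇔ ¬p) ⇔ (p ⇒ (q ⇔ p)) = 6/7 ⇔ 1 = 6/7
¬((¬q ⇔ ¬p) ⇔ (p ⇒ (q ⇔ p))) = ¬6/7 = 1/7
¬¬((¬q ⇔ ¬p) ⇔ (p ⇒ (q ⇔ p))) = ¬1/7 = 6/7
q · q = 2/7 · 2/7 = 2/7
¬(q · q) = ¬2/7 = 5/7
q ⇒ q = 2/7 ⇒ 2/7 = 1
(q ⇒ q) ⇒ p = 1 ⇒ 1/7 = 1/7
¬(q · q) ⇒ ((q ⇒ q) ⇒ p) = 5/7 ⇒ 1/7 = 3/7
p ⇔ p = 1/7 ⇔ 1/7 = 1
(¬(q · q) ⇒ ((q ⇒ q) ⇒ p)) ⇔ (p ⇔ p) = 3/7 ⇔ 1 = 3/7
q ⇒ q = 2/7 ⇒ 2/7 = 1
(q ⇒ q) ⇔ q = 1 ⇔ 2/7 = 2/7
q · p = 2/7 · 1/7 = 1/7
((q ⇒ q) ⇔ q) · (q · p) = 2/7 · 1/7 = 1/7
p ⇒ p = 1/7 ⇒ 1/7 = 1
(((q ⇒ q) ⇔ q) · (q · p)) ⇒ (p ⇒ p) = 1/7 ⇒ 1 = 1
((¬(q · q) ⇒ ((q ⇒ q) ⇒ p)) ⇔ (p ⇔ p)) · ((((q ⇒ q) ⇔ q) · (q · p)) ⇒ (p ⇒ p)) = 3/7 · 1 = 3/7
q ⇔ q = 2/7 ⇔ 2/7 = 1
(q ⇔ q) · p = 1 · 1/7 = 1/7
q ⇔ p = 2/7 ⇔ 1/7 = 6/7
q ⇔ (q ⇔ p) = 2/7 ⇔ 6/7 = 3/7
((q ⇔ q) · p) · (q ⇔ (q ⇔ p)) = 1/7 · 3/7 = 1/7
q · p = 2/7 · 1/7 = 1/7
p · (q · p) = 1/7 · 1/7 = 1/7
(((q ⇔ q) · p) · (q ⇔ (q ⇔ p))) ⇒ (p · (q · p)) = 1/7 ⇒ 1/7 = 1
q ⇒ q = 2/7 ⇒ 2/7 = 1
p · p = 1/7 · 1/7 = 1/7
(q ⇒ q) · (p · p) = 1 · 1/7 = 1/7
q ⇔ q = 2/7 ⇔ 2/7 = 1
p ⇒ q = 1/7 ⇒ 2/7 = 1
(q ⇔ q) ⇔ (p ⇒ q) = 1 ⇔ 1 = 1
((q ⇒ q) · (p · p)) · ((q ⇔ q) ⇔ (p ⇒ q)) = 1/7 · 1 = 1/7
((((q ⇔ q) · p) · (q ⇔ (q ⇔ p))) ⇒ (p · (q · p))) · (((q ⇒ q) · (p · p)) · ((q ⇔ q) ⇔ (p ⇒ q))) = 1 · 1/7 = 1/7
(((¬(q · q) ⇒ ((q ⇒ q) ⇒ p)) ⇔ (p ⇔ p)) · ((((q ⇒ q) ⇔ q) · (q · p)) ⇒ (p ⇒ p))) · (((((q ⇔ q) · p) · (q ⇔ (q ⇔ p))) ⇒ (p · (q · p))) · (((q ⇒ q) · (p · p)) · ((q ⇔ q) ⇔ (p ⇒ q)))) = 3/7 · 1/7 = 1/7
¬¬((¬q ⇔ ¬p) ⇔ (p ⇒ (q ⇔ p))) · ((((¬(q · q) ⇒ ((q ⇒ q) ⇒ p)) ⇔ (p ⇔ p)) · ((((q ⇒ q) ⇔ q) · (q · p)) ⇒ (p ⇒ p))) · (((((q ⇔ q) · p) · (q ⇔ (q ⇔ p))) ⇒ (p · (q · p))) · (((q ⇒ q) · (p · p)) · ((q ⇔ q) ⇔ (p ⇒ q))))) = 6/7 · 1/7 = 1/7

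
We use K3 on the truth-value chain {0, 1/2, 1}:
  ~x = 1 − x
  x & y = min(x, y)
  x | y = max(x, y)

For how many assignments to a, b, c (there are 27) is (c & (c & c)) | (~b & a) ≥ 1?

value 1: 11 assignments (counts)
value 1/2: 11 assignments
value 0: 5 assignments
So 11 of the 27 assignments meet the threshold.

11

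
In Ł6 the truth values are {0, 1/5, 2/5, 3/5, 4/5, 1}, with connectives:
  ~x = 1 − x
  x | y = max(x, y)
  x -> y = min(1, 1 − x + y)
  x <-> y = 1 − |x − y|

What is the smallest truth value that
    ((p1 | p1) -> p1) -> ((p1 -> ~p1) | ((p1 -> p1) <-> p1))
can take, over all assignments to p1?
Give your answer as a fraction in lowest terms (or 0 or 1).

Take p1 = 3/5:
p1 | p1 = 3/5 | 3/5 = 3/5
(p1 | p1) -> p1 = 3/5 -> 3/5 = 1
~p1 = ~3/5 = 2/5
p1 -> ~p1 = 3/5 -> 2/5 = 4/5
p1 -> p1 = 3/5 -> 3/5 = 1
(p1 -> p1) <-> p1 = 1 <-> 3/5 = 3/5
(p1 -> ~p1) | ((p1 -> p1) <-> p1) = 4/5 | 3/5 = 4/5
((p1 | p1) -> p1) -> ((p1 -> ~p1) | ((p1 -> p1) <-> p1)) = 1 -> 4/5 = 4/5
No assignment yields a value below 4/5, so this is the minimum.

4/5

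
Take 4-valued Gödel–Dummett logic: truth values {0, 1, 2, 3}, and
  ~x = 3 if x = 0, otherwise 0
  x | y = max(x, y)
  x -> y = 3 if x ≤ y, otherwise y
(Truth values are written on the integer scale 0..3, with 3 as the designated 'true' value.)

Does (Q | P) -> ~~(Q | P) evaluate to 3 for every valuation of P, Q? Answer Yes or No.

P = 0, Q = 0 ↦ 3
P = 0, Q = 1 ↦ 3
P = 0, Q = 2 ↦ 3
P = 0, Q = 3 ↦ 3
P = 1, Q = 0 ↦ 3
P = 1, Q = 1 ↦ 3
P = 1, Q = 2 ↦ 3
P = 1, Q = 3 ↦ 3
P = 2, Q = 0 ↦ 3
P = 2, Q = 1 ↦ 3
P = 2, Q = 2 ↦ 3
P = 2, Q = 3 ↦ 3
P = 3, Q = 0 ↦ 3
P = 3, Q = 1 ↦ 3
P = 3, Q = 2 ↦ 3
P = 3, Q = 3 ↦ 3
Every assignment gives a value ≥ 3.

Yes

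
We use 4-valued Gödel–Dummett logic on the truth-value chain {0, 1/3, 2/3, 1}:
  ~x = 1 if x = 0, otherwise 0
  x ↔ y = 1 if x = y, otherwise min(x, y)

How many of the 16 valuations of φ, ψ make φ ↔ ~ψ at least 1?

4

φ = 0, ψ = 0 ↦ 0  <
φ = 0, ψ = 1/3 ↦ 1  ≥
φ = 0, ψ = 2/3 ↦ 1  ≥
φ = 0, ψ = 1 ↦ 1  ≥
φ = 1/3, ψ = 0 ↦ 1/3  <
φ = 1/3, ψ = 1/3 ↦ 0  <
φ = 1/3, ψ = 2/3 ↦ 0  <
φ = 1/3, ψ = 1 ↦ 0  <
φ = 2/3, ψ = 0 ↦ 2/3  <
φ = 2/3, ψ = 1/3 ↦ 0  <
φ = 2/3, ψ = 2/3 ↦ 0  <
φ = 2/3, ψ = 1 ↦ 0  <
φ = 1, ψ = 0 ↦ 1  ≥
φ = 1, ψ = 1/3 ↦ 0  <
φ = 1, ψ = 2/3 ↦ 0  <
φ = 1, ψ = 1 ↦ 0  <
So 4 of the 16 assignments meet the threshold.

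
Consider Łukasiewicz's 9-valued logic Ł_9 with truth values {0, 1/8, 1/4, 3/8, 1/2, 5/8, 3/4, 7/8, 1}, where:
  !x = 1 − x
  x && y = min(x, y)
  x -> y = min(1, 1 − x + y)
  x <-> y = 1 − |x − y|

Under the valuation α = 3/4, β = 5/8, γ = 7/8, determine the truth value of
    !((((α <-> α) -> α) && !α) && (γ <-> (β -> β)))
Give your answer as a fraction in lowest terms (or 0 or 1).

3/4

α <-> α = 3/4 <-> 3/4 = 1
(α <-> α) -> α = 1 -> 3/4 = 3/4
!α = !3/4 = 1/4
((α <-> α) -> α) && !α = 3/4 && 1/4 = 1/4
β -> β = 5/8 -> 5/8 = 1
γ <-> (β -> β) = 7/8 <-> 1 = 7/8
(((α <-> α) -> α) && !α) && (γ <-> (β -> β)) = 1/4 && 7/8 = 1/4
!((((α <-> α) -> α) && !α) && (γ <-> (β -> β))) = !1/4 = 3/4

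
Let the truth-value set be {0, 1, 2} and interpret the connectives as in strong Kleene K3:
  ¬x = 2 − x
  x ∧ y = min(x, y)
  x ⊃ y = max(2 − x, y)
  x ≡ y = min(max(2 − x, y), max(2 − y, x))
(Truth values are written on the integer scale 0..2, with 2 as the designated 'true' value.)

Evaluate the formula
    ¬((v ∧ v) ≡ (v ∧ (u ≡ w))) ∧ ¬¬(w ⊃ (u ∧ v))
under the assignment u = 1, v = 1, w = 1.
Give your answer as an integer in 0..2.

v ∧ v = 1 ∧ 1 = 1
u ≡ w = 1 ≡ 1 = 1
v ∧ (u ≡ w) = 1 ∧ 1 = 1
(v ∧ v) ≡ (v ∧ (u ≡ w)) = 1 ≡ 1 = 1
¬((v ∧ v) ≡ (v ∧ (u ≡ w))) = ¬1 = 1
u ∧ v = 1 ∧ 1 = 1
w ⊃ (u ∧ v) = 1 ⊃ 1 = 1
¬(w ⊃ (u ∧ v)) = ¬1 = 1
¬¬(w ⊃ (u ∧ v)) = ¬1 = 1
¬((v ∧ v) ≡ (v ∧ (u ≡ w))) ∧ ¬¬(w ⊃ (u ∧ v)) = 1 ∧ 1 = 1

1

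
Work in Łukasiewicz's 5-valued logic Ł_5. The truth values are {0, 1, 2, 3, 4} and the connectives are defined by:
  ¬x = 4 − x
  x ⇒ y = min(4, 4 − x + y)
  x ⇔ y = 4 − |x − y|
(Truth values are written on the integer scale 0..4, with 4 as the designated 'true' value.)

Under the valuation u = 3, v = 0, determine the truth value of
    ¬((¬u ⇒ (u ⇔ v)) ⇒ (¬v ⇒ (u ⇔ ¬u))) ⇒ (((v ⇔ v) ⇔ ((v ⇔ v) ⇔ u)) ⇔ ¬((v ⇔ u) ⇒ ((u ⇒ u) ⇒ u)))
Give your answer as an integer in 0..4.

¬u = ¬3 = 1
u ⇔ v = 3 ⇔ 0 = 1
¬u ⇒ (u ⇔ v) = 1 ⇒ 1 = 4
¬v = ¬0 = 4
¬u = ¬3 = 1
u ⇔ ¬u = 3 ⇔ 1 = 2
¬v ⇒ (u ⇔ ¬u) = 4 ⇒ 2 = 2
(¬u ⇒ (u ⇔ v)) ⇒ (¬v ⇒ (u ⇔ ¬u)) = 4 ⇒ 2 = 2
¬((¬u ⇒ (u ⇔ v)) ⇒ (¬v ⇒ (u ⇔ ¬u))) = ¬2 = 2
v ⇔ v = 0 ⇔ 0 = 4
v ⇔ v = 0 ⇔ 0 = 4
(v ⇔ v) ⇔ u = 4 ⇔ 3 = 3
(v ⇔ v) ⇔ ((v ⇔ v) ⇔ u) = 4 ⇔ 3 = 3
v ⇔ u = 0 ⇔ 3 = 1
u ⇒ u = 3 ⇒ 3 = 4
(u ⇒ u) ⇒ u = 4 ⇒ 3 = 3
(v ⇔ u) ⇒ ((u ⇒ u) ⇒ u) = 1 ⇒ 3 = 4
¬((v ⇔ u) ⇒ ((u ⇒ u) ⇒ u)) = ¬4 = 0
((v ⇔ v) ⇔ ((v ⇔ v) ⇔ u)) ⇔ ¬((v ⇔ u) ⇒ ((u ⇒ u) ⇒ u)) = 3 ⇔ 0 = 1
¬((¬u ⇒ (u ⇔ v)) ⇒ (¬v ⇒ (u ⇔ ¬u))) ⇒ (((v ⇔ v) ⇔ ((v ⇔ v) ⇔ u)) ⇔ ¬((v ⇔ u) ⇒ ((u ⇒ u) ⇒ u))) = 2 ⇒ 1 = 3

3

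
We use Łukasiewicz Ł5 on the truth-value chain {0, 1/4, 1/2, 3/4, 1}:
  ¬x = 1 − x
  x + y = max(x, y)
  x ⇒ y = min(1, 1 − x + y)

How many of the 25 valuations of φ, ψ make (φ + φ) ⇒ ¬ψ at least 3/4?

19

value 1: 15 assignments (counts)
value 3/4: 4 assignments (counts)
value 1/2: 3 assignments
value 1/4: 2 assignments
value 0: 1 assignment
So 19 of the 25 assignments meet the threshold.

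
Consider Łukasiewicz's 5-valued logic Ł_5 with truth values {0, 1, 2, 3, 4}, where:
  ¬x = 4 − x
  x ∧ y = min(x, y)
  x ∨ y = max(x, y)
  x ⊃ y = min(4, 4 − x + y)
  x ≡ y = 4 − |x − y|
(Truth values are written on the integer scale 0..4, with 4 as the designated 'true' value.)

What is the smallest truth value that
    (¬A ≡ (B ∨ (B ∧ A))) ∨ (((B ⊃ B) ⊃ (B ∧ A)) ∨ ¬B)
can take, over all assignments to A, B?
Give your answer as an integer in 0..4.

Take A = 0, B = 2:
¬A = ¬0 = 4
B ∧ A = 2 ∧ 0 = 0
B ∨ (B ∧ A) = 2 ∨ 0 = 2
¬A ≡ (B ∨ (B ∧ A)) = 4 ≡ 2 = 2
B ⊃ B = 2 ⊃ 2 = 4
B ∧ A = 2 ∧ 0 = 0
(B ⊃ B) ⊃ (B ∧ A) = 4 ⊃ 0 = 0
¬B = ¬2 = 2
((B ⊃ B) ⊃ (B ∧ A)) ∨ ¬B = 0 ∨ 2 = 2
(¬A ≡ (B ∨ (B ∧ A))) ∨ (((B ⊃ B) ⊃ (B ∧ A)) ∨ ¬B) = 2 ∨ 2 = 2
No assignment yields a value below 2, so this is the minimum.

2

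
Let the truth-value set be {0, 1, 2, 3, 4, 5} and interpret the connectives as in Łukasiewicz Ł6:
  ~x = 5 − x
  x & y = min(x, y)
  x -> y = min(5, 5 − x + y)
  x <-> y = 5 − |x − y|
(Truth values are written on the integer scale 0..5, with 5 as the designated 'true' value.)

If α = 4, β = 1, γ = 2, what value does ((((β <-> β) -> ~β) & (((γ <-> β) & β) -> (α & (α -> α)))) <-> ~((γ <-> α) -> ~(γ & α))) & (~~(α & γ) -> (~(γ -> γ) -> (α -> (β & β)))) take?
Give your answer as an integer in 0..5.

β <-> β = 1 <-> 1 = 5
~β = ~1 = 4
(β <-> β) -> ~β = 5 -> 4 = 4
γ <-> β = 2 <-> 1 = 4
(γ <-> β) & β = 4 & 1 = 1
α -> α = 4 -> 4 = 5
α & (α -> α) = 4 & 5 = 4
((γ <-> β) & β) -> (α & (α -> α)) = 1 -> 4 = 5
((β <-> β) -> ~β) & (((γ <-> β) & β) -> (α & (α -> α))) = 4 & 5 = 4
γ <-> α = 2 <-> 4 = 3
γ & α = 2 & 4 = 2
~(γ & α) = ~2 = 3
(γ <-> α) -> ~(γ & α) = 3 -> 3 = 5
~((γ <-> α) -> ~(γ & α)) = ~5 = 0
(((β <-> β) -> ~β) & (((γ <-> β) & β) -> (α & (α -> α)))) <-> ~((γ <-> α) -> ~(γ & α)) = 4 <-> 0 = 1
α & γ = 4 & 2 = 2
~(α & γ) = ~2 = 3
~~(α & γ) = ~3 = 2
γ -> γ = 2 -> 2 = 5
~(γ -> γ) = ~5 = 0
β & β = 1 & 1 = 1
α -> (β & β) = 4 -> 1 = 2
~(γ -> γ) -> (α -> (β & β)) = 0 -> 2 = 5
~~(α & γ) -> (~(γ -> γ) -> (α -> (β & β))) = 2 -> 5 = 5
((((β <-> β) -> ~β) & (((γ <-> β) & β) -> (α & (α -> α)))) <-> ~((γ <-> α) -> ~(γ & α))) & (~~(α & γ) -> (~(γ -> γ) -> (α -> (β & β)))) = 1 & 5 = 1

1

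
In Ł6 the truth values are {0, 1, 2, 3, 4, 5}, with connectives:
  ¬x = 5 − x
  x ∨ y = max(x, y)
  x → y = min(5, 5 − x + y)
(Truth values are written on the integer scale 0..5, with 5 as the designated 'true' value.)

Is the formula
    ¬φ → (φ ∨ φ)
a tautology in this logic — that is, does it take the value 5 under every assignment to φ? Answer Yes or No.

No

Counterexample: take φ = 0.
¬φ = ¬0 = 5
φ ∨ φ = 0 ∨ 0 = 0
¬φ → (φ ∨ φ) = 5 → 0 = 0
This gives 0 ≠ 5.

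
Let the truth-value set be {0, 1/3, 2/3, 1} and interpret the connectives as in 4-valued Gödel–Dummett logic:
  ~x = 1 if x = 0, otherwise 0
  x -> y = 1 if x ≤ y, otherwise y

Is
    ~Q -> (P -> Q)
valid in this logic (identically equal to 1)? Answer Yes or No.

Counterexample: take P = 1/3, Q = 0.
~Q = ~0 = 1
P -> Q = 1/3 -> 0 = 0
~Q -> (P -> Q) = 1 -> 0 = 0
This gives 0 ≠ 1.

No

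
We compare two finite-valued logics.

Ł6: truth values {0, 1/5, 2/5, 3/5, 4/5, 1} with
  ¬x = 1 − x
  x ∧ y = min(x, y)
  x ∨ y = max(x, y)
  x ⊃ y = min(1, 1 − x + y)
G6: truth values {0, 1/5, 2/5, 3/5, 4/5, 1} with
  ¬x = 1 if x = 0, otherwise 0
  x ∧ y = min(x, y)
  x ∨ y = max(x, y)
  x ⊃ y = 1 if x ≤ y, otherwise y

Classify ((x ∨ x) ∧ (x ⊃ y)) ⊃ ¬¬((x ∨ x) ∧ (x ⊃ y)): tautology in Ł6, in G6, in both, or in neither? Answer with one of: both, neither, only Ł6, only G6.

In Ł6: every assignment gives 1 — tautology.
In G6: every assignment gives 1 — tautology.

both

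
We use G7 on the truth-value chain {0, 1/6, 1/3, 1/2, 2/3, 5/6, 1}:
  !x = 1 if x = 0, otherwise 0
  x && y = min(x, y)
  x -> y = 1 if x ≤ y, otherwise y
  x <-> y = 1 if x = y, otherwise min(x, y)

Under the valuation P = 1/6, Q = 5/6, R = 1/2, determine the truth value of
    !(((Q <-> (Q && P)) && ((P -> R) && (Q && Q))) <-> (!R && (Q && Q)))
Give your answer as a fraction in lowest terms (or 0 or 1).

1

Q && P = 5/6 && 1/6 = 1/6
Q <-> (Q && P) = 5/6 <-> 1/6 = 1/6
P -> R = 1/6 -> 1/2 = 1
Q && Q = 5/6 && 5/6 = 5/6
(P -> R) && (Q && Q) = 1 && 5/6 = 5/6
(Q <-> (Q && P)) && ((P -> R) && (Q && Q)) = 1/6 && 5/6 = 1/6
!R = !1/2 = 0
Q && Q = 5/6 && 5/6 = 5/6
!R && (Q && Q) = 0 && 5/6 = 0
((Q <-> (Q && P)) && ((P -> R) && (Q && Q))) <-> (!R && (Q && Q)) = 1/6 <-> 0 = 0
!(((Q <-> (Q && P)) && ((P -> R) && (Q && Q))) <-> (!R && (Q && Q))) = !0 = 1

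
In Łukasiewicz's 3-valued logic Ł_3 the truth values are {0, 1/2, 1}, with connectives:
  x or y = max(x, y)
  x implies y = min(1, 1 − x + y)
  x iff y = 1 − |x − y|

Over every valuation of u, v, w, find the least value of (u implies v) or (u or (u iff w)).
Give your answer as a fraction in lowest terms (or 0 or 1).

1/2

Take u = 1/2, v = 0, w = 0:
u implies v = 1/2 implies 0 = 1/2
u iff w = 1/2 iff 0 = 1/2
u or (u iff w) = 1/2 or 1/2 = 1/2
(u implies v) or (u or (u iff w)) = 1/2 or 1/2 = 1/2
No assignment yields a value below 1/2, so this is the minimum.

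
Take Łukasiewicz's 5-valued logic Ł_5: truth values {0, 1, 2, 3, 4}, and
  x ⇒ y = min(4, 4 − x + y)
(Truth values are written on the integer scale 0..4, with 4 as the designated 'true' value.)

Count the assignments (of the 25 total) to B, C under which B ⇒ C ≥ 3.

value 4: 15 assignments (counts)
value 3: 4 assignments (counts)
value 2: 3 assignments
value 1: 2 assignments
value 0: 1 assignment
So 19 of the 25 assignments meet the threshold.

19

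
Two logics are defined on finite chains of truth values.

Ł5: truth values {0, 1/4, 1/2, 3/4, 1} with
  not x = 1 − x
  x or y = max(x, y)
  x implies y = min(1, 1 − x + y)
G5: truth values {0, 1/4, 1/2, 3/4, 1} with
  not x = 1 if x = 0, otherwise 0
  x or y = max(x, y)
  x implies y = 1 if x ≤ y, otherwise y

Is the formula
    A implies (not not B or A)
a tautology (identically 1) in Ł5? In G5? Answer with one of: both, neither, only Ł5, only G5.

In Ł5: every assignment gives 1 — tautology.
In G5: every assignment gives 1 — tautology.

both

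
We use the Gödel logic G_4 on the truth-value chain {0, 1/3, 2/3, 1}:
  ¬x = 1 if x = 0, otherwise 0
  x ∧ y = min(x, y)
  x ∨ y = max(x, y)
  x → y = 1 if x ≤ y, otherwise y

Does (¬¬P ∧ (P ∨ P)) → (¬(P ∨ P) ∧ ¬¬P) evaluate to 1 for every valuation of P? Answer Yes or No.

Counterexample: take P = 1/3.
¬P = ¬1/3 = 0
¬¬P = ¬0 = 1
P ∨ P = 1/3 ∨ 1/3 = 1/3
¬¬P ∧ (P ∨ P) = 1 ∧ 1/3 = 1/3
P ∨ P = 1/3 ∨ 1/3 = 1/3
¬(P ∨ P) = ¬1/3 = 0
¬P = ¬1/3 = 0
¬¬P = ¬0 = 1
¬(P ∨ P) ∧ ¬¬P = 0 ∧ 1 = 0
(¬¬P ∧ (P ∨ P)) → (¬(P ∨ P) ∧ ¬¬P) = 1/3 → 0 = 0
This gives 0 ≠ 1.

No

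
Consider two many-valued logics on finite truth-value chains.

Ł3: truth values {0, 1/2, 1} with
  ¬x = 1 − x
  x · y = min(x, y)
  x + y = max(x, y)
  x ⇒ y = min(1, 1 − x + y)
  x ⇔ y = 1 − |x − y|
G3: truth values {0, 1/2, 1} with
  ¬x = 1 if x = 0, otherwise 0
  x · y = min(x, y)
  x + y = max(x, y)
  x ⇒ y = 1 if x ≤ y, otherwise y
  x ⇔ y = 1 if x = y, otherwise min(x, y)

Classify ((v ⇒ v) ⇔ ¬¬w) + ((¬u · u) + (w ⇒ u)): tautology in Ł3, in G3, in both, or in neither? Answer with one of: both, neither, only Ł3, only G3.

In Ł3: at u = 0, v = 0, w = 1/2 the value is 1/2 — not a tautology.
In G3: every assignment gives 1 — tautology.

only G3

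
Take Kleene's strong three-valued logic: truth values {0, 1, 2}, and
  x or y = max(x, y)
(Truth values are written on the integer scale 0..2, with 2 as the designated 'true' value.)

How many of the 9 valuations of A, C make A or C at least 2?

A = 0, C = 0 ↦ 0  <
A = 0, C = 1 ↦ 1  <
A = 0, C = 2 ↦ 2  ≥
A = 1, C = 0 ↦ 1  <
A = 1, C = 1 ↦ 1  <
A = 1, C = 2 ↦ 2  ≥
A = 2, C = 0 ↦ 2  ≥
A = 2, C = 1 ↦ 2  ≥
A = 2, C = 2 ↦ 2  ≥
So 5 of the 9 assignments meet the threshold.

5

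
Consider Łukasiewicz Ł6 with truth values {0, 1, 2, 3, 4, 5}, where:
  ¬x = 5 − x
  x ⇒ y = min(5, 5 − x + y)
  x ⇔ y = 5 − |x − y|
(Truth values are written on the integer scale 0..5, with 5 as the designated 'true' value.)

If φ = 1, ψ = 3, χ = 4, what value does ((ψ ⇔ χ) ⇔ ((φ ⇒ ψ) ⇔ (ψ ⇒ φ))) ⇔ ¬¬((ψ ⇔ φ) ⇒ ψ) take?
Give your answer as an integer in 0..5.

ψ ⇔ χ = 3 ⇔ 4 = 4
φ ⇒ ψ = 1 ⇒ 3 = 5
ψ ⇒ φ = 3 ⇒ 1 = 3
(φ ⇒ ψ) ⇔ (ψ ⇒ φ) = 5 ⇔ 3 = 3
(ψ ⇔ χ) ⇔ ((φ ⇒ ψ) ⇔ (ψ ⇒ φ)) = 4 ⇔ 3 = 4
ψ ⇔ φ = 3 ⇔ 1 = 3
(ψ ⇔ φ) ⇒ ψ = 3 ⇒ 3 = 5
¬((ψ ⇔ φ) ⇒ ψ) = ¬5 = 0
¬¬((ψ ⇔ φ) ⇒ ψ) = ¬0 = 5
((ψ ⇔ χ) ⇔ ((φ ⇒ ψ) ⇔ (ψ ⇒ φ))) ⇔ ¬¬((ψ ⇔ φ) ⇒ ψ) = 4 ⇔ 5 = 4

4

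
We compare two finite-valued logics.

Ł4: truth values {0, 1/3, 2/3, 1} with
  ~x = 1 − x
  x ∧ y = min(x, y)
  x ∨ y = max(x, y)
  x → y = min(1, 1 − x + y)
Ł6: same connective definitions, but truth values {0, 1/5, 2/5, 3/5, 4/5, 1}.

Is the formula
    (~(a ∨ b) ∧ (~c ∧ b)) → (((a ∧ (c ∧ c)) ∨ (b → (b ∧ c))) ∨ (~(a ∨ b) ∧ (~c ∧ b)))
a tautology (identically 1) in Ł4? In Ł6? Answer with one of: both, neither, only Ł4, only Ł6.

both

In Ł4: every assignment gives 1 — tautology.
In Ł6: every assignment gives 1 — tautology.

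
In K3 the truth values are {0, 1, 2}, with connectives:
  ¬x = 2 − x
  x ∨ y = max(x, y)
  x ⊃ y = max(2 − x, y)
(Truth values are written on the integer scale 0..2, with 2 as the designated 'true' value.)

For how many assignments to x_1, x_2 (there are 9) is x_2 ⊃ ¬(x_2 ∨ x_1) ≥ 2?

x_1 = 0, x_2 = 0 ↦ 2  ≥
x_1 = 0, x_2 = 1 ↦ 1  <
x_1 = 0, x_2 = 2 ↦ 0  <
x_1 = 1, x_2 = 0 ↦ 2  ≥
x_1 = 1, x_2 = 1 ↦ 1  <
x_1 = 1, x_2 = 2 ↦ 0  <
x_1 = 2, x_2 = 0 ↦ 2  ≥
x_1 = 2, x_2 = 1 ↦ 1  <
x_1 = 2, x_2 = 2 ↦ 0  <
So 3 of the 9 assignments meet the threshold.

3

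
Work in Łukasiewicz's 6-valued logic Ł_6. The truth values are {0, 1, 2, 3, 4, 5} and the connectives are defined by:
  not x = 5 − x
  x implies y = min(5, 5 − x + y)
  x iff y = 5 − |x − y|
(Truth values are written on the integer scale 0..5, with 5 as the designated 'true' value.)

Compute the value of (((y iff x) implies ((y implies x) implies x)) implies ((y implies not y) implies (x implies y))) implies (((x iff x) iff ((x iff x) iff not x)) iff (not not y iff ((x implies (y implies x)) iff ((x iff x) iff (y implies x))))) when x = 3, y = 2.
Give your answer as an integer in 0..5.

y iff x = 2 iff 3 = 4
y implies x = 2 implies 3 = 5
(y implies x) implies x = 5 implies 3 = 3
(y iff x) implies ((y implies x) implies x) = 4 implies 3 = 4
not y = not 2 = 3
y implies not y = 2 implies 3 = 5
x implies y = 3 implies 2 = 4
(y implies not y) implies (x implies y) = 5 implies 4 = 4
((y iff x) implies ((y implies x) implies x)) implies ((y implies not y) implies (x implies y)) = 4 implies 4 = 5
x iff x = 3 iff 3 = 5
x iff x = 3 iff 3 = 5
not x = not 3 = 2
(x iff x) iff not x = 5 iff 2 = 2
(x iff x) iff ((x iff x) iff not x) = 5 iff 2 = 2
not y = not 2 = 3
not not y = not 3 = 2
y implies x = 2 implies 3 = 5
x implies (y implies x) = 3 implies 5 = 5
x iff x = 3 iff 3 = 5
y implies x = 2 implies 3 = 5
(x iff x) iff (y implies x) = 5 iff 5 = 5
(x implies (y implies x)) iff ((x iff x) iff (y implies x)) = 5 iff 5 = 5
not not y iff ((x implies (y implies x)) iff ((x iff x) iff (y implies x))) = 2 iff 5 = 2
((x iff x) iff ((x iff x) iff not x)) iff (not not y iff ((x implies (y implies x)) iff ((x iff x) iff (y implies x)))) = 2 iff 2 = 5
(((y iff x) implies ((y implies x) implies x)) implies ((y implies not y) implies (x implies y))) implies (((x iff x) iff ((x iff x) iff not x)) iff (not not y iff ((x implies (y implies x)) iff ((x iff x) iff (y implies x))))) = 5 implies 5 = 5

5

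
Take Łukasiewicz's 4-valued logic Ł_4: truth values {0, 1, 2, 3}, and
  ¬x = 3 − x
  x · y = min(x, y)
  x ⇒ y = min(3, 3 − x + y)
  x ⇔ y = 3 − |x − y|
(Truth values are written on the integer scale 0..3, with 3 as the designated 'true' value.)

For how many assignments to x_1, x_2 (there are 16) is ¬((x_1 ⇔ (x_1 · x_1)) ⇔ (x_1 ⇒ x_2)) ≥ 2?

x_1 = 0, x_2 = 0 ↦ 0  <
x_1 = 0, x_2 = 1 ↦ 0  <
x_1 = 0, x_2 = 2 ↦ 0  <
x_1 = 0, x_2 = 3 ↦ 0  <
x_1 = 1, x_2 = 0 ↦ 1  <
x_1 = 1, x_2 = 1 ↦ 0  <
x_1 = 1, x_2 = 2 ↦ 0  <
x_1 = 1, x_2 = 3 ↦ 0  <
x_1 = 2, x_2 = 0 ↦ 2  ≥
x_1 = 2, x_2 = 1 ↦ 1  <
x_1 = 2, x_2 = 2 ↦ 0  <
x_1 = 2, x_2 = 3 ↦ 0  <
x_1 = 3, x_2 = 0 ↦ 3  ≥
x_1 = 3, x_2 = 1 ↦ 2  ≥
x_1 = 3, x_2 = 2 ↦ 1  <
x_1 = 3, x_2 = 3 ↦ 0  <
So 3 of the 16 assignments meet the threshold.

3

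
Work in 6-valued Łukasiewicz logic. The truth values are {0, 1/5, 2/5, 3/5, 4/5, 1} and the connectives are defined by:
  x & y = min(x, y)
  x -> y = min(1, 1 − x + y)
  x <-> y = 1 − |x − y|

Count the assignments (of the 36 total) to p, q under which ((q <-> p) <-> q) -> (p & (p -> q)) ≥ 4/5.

20

value 1: 17 assignments (counts)
value 4/5: 3 assignments (counts)
value 3/5: 9 assignments
value 2/5: 2 assignments
value 1/5: 4 assignments
value 0: 1 assignment
So 20 of the 36 assignments meet the threshold.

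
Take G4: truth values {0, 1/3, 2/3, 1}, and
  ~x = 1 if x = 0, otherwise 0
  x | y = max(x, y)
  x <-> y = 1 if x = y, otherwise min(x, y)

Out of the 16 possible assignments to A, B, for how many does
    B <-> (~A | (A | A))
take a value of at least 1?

A = 0, B = 0 ↦ 0  <
A = 0, B = 1/3 ↦ 1/3  <
A = 0, B = 2/3 ↦ 2/3  <
A = 0, B = 1 ↦ 1  ≥
A = 1/3, B = 0 ↦ 0  <
A = 1/3, B = 1/3 ↦ 1  ≥
A = 1/3, B = 2/3 ↦ 1/3  <
A = 1/3, B = 1 ↦ 1/3  <
A = 2/3, B = 0 ↦ 0  <
A = 2/3, B = 1/3 ↦ 1/3  <
A = 2/3, B = 2/3 ↦ 1  ≥
A = 2/3, B = 1 ↦ 2/3  <
A = 1, B = 0 ↦ 0  <
A = 1, B = 1/3 ↦ 1/3  <
A = 1, B = 2/3 ↦ 2/3  <
A = 1, B = 1 ↦ 1  ≥
So 4 of the 16 assignments meet the threshold.

4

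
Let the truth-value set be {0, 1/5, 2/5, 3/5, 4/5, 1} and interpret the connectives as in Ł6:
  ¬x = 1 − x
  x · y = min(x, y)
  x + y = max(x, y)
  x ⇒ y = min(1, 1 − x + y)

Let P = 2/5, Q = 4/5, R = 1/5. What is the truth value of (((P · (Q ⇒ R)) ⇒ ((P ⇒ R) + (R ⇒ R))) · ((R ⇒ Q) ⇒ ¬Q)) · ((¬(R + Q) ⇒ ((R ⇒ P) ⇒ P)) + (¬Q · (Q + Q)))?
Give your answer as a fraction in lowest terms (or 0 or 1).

1/5

Q ⇒ R = 4/5 ⇒ 1/5 = 2/5
P · (Q ⇒ R) = 2/5 · 2/5 = 2/5
P ⇒ R = 2/5 ⇒ 1/5 = 4/5
R ⇒ R = 1/5 ⇒ 1/5 = 1
(P ⇒ R) + (R ⇒ R) = 4/5 + 1 = 1
(P · (Q ⇒ R)) ⇒ ((P ⇒ R) + (R ⇒ R)) = 2/5 ⇒ 1 = 1
R ⇒ Q = 1/5 ⇒ 4/5 = 1
¬Q = ¬4/5 = 1/5
(R ⇒ Q) ⇒ ¬Q = 1 ⇒ 1/5 = 1/5
((P · (Q ⇒ R)) ⇒ ((P ⇒ R) + (R ⇒ R))) · ((R ⇒ Q) ⇒ ¬Q) = 1 · 1/5 = 1/5
R + Q = 1/5 + 4/5 = 4/5
¬(R + Q) = ¬4/5 = 1/5
R ⇒ P = 1/5 ⇒ 2/5 = 1
(R ⇒ P) ⇒ P = 1 ⇒ 2/5 = 2/5
¬(R + Q) ⇒ ((R ⇒ P) ⇒ P) = 1/5 ⇒ 2/5 = 1
¬Q = ¬4/5 = 1/5
Q + Q = 4/5 + 4/5 = 4/5
¬Q · (Q + Q) = 1/5 · 4/5 = 1/5
(¬(R + Q) ⇒ ((R ⇒ P) ⇒ P)) + (¬Q · (Q + Q)) = 1 + 1/5 = 1
(((P · (Q ⇒ R)) ⇒ ((P ⇒ R) + (R ⇒ R))) · ((R ⇒ Q) ⇒ ¬Q)) · ((¬(R + Q) ⇒ ((R ⇒ P) ⇒ P)) + (¬Q · (Q + Q))) = 1/5 · 1 = 1/5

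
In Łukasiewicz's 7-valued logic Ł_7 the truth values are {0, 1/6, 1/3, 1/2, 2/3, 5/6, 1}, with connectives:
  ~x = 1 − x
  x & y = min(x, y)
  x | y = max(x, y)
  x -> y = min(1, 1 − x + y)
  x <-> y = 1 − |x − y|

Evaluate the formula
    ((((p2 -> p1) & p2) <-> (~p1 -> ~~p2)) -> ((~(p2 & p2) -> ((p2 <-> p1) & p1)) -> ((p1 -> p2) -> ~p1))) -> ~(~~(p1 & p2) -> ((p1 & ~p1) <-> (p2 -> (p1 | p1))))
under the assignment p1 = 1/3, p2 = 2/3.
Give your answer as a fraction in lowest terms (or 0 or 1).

0

p2 -> p1 = 2/3 -> 1/3 = 2/3
(p2 -> p1) & p2 = 2/3 & 2/3 = 2/3
~p1 = ~1/3 = 2/3
~p2 = ~2/3 = 1/3
~~p2 = ~1/3 = 2/3
~p1 -> ~~p2 = 2/3 -> 2/3 = 1
((p2 -> p1) & p2) <-> (~p1 -> ~~p2) = 2/3 <-> 1 = 2/3
p2 & p2 = 2/3 & 2/3 = 2/3
~(p2 & p2) = ~2/3 = 1/3
p2 <-> p1 = 2/3 <-> 1/3 = 2/3
(p2 <-> p1) & p1 = 2/3 & 1/3 = 1/3
~(p2 & p2) -> ((p2 <-> p1) & p1) = 1/3 -> 1/3 = 1
p1 -> p2 = 1/3 -> 2/3 = 1
~p1 = ~1/3 = 2/3
(p1 -> p2) -> ~p1 = 1 -> 2/3 = 2/3
(~(p2 & p2) -> ((p2 <-> p1) & p1)) -> ((p1 -> p2) -> ~p1) = 1 -> 2/3 = 2/3
(((p2 -> p1) & p2) <-> (~p1 -> ~~p2)) -> ((~(p2 & p2) -> ((p2 <-> p1) & p1)) -> ((p1 -> p2) -> ~p1)) = 2/3 -> 2/3 = 1
p1 & p2 = 1/3 & 2/3 = 1/3
~(p1 & p2) = ~1/3 = 2/3
~~(p1 & p2) = ~2/3 = 1/3
~p1 = ~1/3 = 2/3
p1 & ~p1 = 1/3 & 2/3 = 1/3
p1 | p1 = 1/3 | 1/3 = 1/3
p2 -> (p1 | p1) = 2/3 -> 1/3 = 2/3
(p1 & ~p1) <-> (p2 -> (p1 | p1)) = 1/3 <-> 2/3 = 2/3
~~(p1 & p2) -> ((p1 & ~p1) <-> (p2 -> (p1 | p1))) = 1/3 -> 2/3 = 1
~(~~(p1 & p2) -> ((p1 & ~p1) <-> (p2 -> (p1 | p1)))) = ~1 = 0
((((p2 -> p1) & p2) <-> (~p1 -> ~~p2)) -> ((~(p2 & p2) -> ((p2 <-> p1) & p1)) -> ((p1 -> p2) -> ~p1))) -> ~(~~(p1 & p2) -> ((p1 & ~p1) <-> (p2 -> (p1 | p1)))) = 1 -> 0 = 0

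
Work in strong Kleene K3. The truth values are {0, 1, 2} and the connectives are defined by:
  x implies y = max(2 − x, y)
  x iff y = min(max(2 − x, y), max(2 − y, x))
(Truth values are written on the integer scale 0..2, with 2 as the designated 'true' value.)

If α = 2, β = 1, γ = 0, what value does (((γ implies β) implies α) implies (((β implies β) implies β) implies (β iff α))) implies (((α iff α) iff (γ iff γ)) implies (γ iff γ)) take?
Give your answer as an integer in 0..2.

γ implies β = 0 implies 1 = 2
(γ implies β) implies α = 2 implies 2 = 2
β implies β = 1 implies 1 = 1
(β implies β) implies β = 1 implies 1 = 1
β iff α = 1 iff 2 = 1
((β implies β) implies β) implies (β iff α) = 1 implies 1 = 1
((γ implies β) implies α) implies (((β implies β) implies β) implies (β iff α)) = 2 implies 1 = 1
α iff α = 2 iff 2 = 2
γ iff γ = 0 iff 0 = 2
(α iff α) iff (γ iff γ) = 2 iff 2 = 2
γ iff γ = 0 iff 0 = 2
((α iff α) iff (γ iff γ)) implies (γ iff γ) = 2 implies 2 = 2
(((γ implies β) implies α) implies (((β implies β) implies β) implies (β iff α))) implies (((α iff α) iff (γ iff γ)) implies (γ iff γ)) = 1 implies 2 = 2

2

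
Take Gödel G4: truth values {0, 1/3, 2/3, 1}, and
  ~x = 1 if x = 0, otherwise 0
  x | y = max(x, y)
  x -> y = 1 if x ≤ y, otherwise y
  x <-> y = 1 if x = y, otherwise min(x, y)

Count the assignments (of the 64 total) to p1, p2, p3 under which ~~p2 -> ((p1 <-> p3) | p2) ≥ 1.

value 1: 40 assignments (counts)
value 2/3: 14 assignments
value 1/3: 10 assignments
So 40 of the 64 assignments meet the threshold.

40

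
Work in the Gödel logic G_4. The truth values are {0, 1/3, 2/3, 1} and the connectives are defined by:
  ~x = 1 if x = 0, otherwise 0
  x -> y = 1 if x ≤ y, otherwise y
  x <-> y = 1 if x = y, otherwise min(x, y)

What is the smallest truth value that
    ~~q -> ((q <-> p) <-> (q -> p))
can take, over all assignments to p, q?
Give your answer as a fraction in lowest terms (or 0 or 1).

Take p = 2/3, q = 1/3:
~q = ~1/3 = 0
~~q = ~0 = 1
q <-> p = 1/3 <-> 2/3 = 1/3
q -> p = 1/3 -> 2/3 = 1
(q <-> p) <-> (q -> p) = 1/3 <-> 1 = 1/3
~~q -> ((q <-> p) <-> (q -> p)) = 1 -> 1/3 = 1/3
No assignment yields a value below 1/3, so this is the minimum.

1/3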